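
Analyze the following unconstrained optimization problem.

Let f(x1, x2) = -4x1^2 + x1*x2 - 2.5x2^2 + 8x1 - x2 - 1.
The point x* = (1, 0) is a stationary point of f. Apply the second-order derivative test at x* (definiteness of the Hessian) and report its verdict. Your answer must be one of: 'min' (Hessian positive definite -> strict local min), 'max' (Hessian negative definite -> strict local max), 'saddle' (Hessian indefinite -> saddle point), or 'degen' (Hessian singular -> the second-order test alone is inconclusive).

Compute the Hessian H = grad^2 f:
  H = [[-8, 1], [1, -5]]
Verify stationarity: grad f(x*) = H x* + g = (0, 0).
Eigenvalues of H: -8.3028, -4.6972.
Both eigenvalues < 0, so H is negative definite -> x* is a strict local max.

max


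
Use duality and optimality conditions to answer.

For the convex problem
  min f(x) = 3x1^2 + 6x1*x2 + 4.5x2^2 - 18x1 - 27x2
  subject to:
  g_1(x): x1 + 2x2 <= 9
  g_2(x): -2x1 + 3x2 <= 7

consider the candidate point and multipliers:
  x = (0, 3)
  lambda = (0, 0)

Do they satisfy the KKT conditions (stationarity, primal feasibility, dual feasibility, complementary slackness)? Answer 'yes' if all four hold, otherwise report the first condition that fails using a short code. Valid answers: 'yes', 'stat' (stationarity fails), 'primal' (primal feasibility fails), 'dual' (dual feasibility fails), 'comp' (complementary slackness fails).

Gradient of f: grad f(x) = Q x + c = (0, 0)
Constraint values g_i(x) = a_i^T x - b_i:
  g_1((0, 3)) = -3
  g_2((0, 3)) = 2
Stationarity residual: grad f(x) + sum_i lambda_i a_i = (0, 0)
  -> stationarity OK
Primal feasibility (all g_i <= 0): FAILS
Dual feasibility (all lambda_i >= 0): OK
Complementary slackness (lambda_i * g_i(x) = 0 for all i): OK

Verdict: the first failing condition is primal_feasibility -> primal.

primal


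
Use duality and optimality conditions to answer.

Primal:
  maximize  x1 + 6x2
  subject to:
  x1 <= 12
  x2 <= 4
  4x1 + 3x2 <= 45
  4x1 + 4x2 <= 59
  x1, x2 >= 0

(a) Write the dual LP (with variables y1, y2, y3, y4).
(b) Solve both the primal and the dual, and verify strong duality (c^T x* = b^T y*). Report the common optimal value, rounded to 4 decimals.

The standard primal-dual pair for 'max c^T x s.t. A x <= b, x >= 0' is:
  Dual:  min b^T y  s.t.  A^T y >= c,  y >= 0.

So the dual LP is:
  minimize  12y1 + 4y2 + 45y3 + 59y4
  subject to:
    y1 + 4y3 + 4y4 >= 1
    y2 + 3y3 + 4y4 >= 6
    y1, y2, y3, y4 >= 0

Solving the primal: x* = (8.25, 4).
  primal value c^T x* = 32.25.
Solving the dual: y* = (0, 5.25, 0.25, 0).
  dual value b^T y* = 32.25.
Strong duality: c^T x* = b^T y*. Confirmed.

32.25


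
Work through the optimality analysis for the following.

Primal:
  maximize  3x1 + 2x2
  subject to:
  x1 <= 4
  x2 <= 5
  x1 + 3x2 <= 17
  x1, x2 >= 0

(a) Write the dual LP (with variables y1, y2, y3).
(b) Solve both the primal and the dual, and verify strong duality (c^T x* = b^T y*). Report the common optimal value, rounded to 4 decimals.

The standard primal-dual pair for 'max c^T x s.t. A x <= b, x >= 0' is:
  Dual:  min b^T y  s.t.  A^T y >= c,  y >= 0.

So the dual LP is:
  minimize  4y1 + 5y2 + 17y3
  subject to:
    y1 + y3 >= 3
    y2 + 3y3 >= 2
    y1, y2, y3 >= 0

Solving the primal: x* = (4, 4.3333).
  primal value c^T x* = 20.6667.
Solving the dual: y* = (2.3333, 0, 0.6667).
  dual value b^T y* = 20.6667.
Strong duality: c^T x* = b^T y*. Confirmed.

20.6667


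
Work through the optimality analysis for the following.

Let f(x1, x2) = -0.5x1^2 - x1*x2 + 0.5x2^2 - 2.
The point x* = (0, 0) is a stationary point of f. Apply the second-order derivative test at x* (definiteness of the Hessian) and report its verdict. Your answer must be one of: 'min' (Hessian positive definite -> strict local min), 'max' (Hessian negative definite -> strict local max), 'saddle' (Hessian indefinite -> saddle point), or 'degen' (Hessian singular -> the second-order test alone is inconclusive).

Compute the Hessian H = grad^2 f:
  H = [[-1, -1], [-1, 1]]
Verify stationarity: grad f(x*) = H x* + g = (0, 0).
Eigenvalues of H: -1.4142, 1.4142.
Eigenvalues have mixed signs, so H is indefinite -> x* is a saddle point.

saddle


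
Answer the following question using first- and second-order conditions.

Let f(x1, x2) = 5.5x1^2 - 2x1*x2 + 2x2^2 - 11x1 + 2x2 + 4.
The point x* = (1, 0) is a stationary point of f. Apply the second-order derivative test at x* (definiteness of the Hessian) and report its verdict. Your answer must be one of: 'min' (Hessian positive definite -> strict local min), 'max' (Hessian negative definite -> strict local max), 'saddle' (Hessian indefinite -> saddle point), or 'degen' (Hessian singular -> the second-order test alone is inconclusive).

Compute the Hessian H = grad^2 f:
  H = [[11, -2], [-2, 4]]
Verify stationarity: grad f(x*) = H x* + g = (0, 0).
Eigenvalues of H: 3.4689, 11.5311.
Both eigenvalues > 0, so H is positive definite -> x* is a strict local min.

min


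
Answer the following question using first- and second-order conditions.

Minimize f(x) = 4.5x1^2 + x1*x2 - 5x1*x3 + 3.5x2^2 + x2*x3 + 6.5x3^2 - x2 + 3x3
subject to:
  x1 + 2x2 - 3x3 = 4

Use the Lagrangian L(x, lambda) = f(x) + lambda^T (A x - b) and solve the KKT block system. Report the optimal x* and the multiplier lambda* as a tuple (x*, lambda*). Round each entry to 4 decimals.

Form the Lagrangian:
  L(x, lambda) = (1/2) x^T Q x + c^T x + lambda^T (A x - b)
Stationarity (grad_x L = 0): Q x + c + A^T lambda = 0.
Primal feasibility: A x = b.

This gives the KKT block system:
  [ Q   A^T ] [ x     ]   [-c ]
  [ A    0  ] [ lambda ] = [ b ]

Solving the linear system:
  x*      = (-0.3739, 0.8661, -0.8806)
  lambda* = (-1.904)
  f(x*)   = 2.0541

x* = (-0.3739, 0.8661, -0.8806), lambda* = (-1.904)


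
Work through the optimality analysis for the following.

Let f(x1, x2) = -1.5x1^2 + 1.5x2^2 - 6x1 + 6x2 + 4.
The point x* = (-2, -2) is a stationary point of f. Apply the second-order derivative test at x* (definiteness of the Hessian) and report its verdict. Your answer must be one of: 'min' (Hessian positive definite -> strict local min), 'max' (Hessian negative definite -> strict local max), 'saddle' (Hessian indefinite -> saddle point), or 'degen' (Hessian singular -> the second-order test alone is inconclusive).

Compute the Hessian H = grad^2 f:
  H = [[-3, 0], [0, 3]]
Verify stationarity: grad f(x*) = H x* + g = (0, 0).
Eigenvalues of H: -3, 3.
Eigenvalues have mixed signs, so H is indefinite -> x* is a saddle point.

saddle


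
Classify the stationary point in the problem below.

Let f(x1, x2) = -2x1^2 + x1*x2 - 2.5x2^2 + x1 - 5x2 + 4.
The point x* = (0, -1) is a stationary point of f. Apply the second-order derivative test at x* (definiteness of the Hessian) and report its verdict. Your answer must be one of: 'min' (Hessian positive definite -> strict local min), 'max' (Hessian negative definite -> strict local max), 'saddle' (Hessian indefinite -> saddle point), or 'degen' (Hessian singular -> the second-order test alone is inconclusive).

Compute the Hessian H = grad^2 f:
  H = [[-4, 1], [1, -5]]
Verify stationarity: grad f(x*) = H x* + g = (0, 0).
Eigenvalues of H: -5.618, -3.382.
Both eigenvalues < 0, so H is negative definite -> x* is a strict local max.

max


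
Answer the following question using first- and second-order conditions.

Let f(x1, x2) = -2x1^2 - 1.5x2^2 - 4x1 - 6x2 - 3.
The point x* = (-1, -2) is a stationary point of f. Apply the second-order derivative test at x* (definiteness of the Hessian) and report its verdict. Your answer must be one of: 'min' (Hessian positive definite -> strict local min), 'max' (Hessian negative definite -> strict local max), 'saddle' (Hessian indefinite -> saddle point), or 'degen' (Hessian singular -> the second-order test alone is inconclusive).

Compute the Hessian H = grad^2 f:
  H = [[-4, 0], [0, -3]]
Verify stationarity: grad f(x*) = H x* + g = (0, 0).
Eigenvalues of H: -4, -3.
Both eigenvalues < 0, so H is negative definite -> x* is a strict local max.

max


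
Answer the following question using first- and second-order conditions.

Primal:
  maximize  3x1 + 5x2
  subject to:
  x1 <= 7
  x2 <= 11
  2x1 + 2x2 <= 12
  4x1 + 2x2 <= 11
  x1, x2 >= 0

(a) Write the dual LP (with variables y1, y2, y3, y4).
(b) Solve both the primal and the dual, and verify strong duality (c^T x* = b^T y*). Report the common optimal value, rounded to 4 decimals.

The standard primal-dual pair for 'max c^T x s.t. A x <= b, x >= 0' is:
  Dual:  min b^T y  s.t.  A^T y >= c,  y >= 0.

So the dual LP is:
  minimize  7y1 + 11y2 + 12y3 + 11y4
  subject to:
    y1 + 2y3 + 4y4 >= 3
    y2 + 2y3 + 2y4 >= 5
    y1, y2, y3, y4 >= 0

Solving the primal: x* = (0, 5.5).
  primal value c^T x* = 27.5.
Solving the dual: y* = (0, 0, 0, 2.5).
  dual value b^T y* = 27.5.
Strong duality: c^T x* = b^T y*. Confirmed.

27.5


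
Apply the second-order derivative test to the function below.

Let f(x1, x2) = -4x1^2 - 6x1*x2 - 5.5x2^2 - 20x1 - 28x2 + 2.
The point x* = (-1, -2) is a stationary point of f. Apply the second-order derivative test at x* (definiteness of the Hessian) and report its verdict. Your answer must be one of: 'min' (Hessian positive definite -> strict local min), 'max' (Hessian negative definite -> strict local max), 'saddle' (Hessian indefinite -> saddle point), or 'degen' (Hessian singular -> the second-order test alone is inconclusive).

Compute the Hessian H = grad^2 f:
  H = [[-8, -6], [-6, -11]]
Verify stationarity: grad f(x*) = H x* + g = (0, 0).
Eigenvalues of H: -15.6847, -3.3153.
Both eigenvalues < 0, so H is negative definite -> x* is a strict local max.

max


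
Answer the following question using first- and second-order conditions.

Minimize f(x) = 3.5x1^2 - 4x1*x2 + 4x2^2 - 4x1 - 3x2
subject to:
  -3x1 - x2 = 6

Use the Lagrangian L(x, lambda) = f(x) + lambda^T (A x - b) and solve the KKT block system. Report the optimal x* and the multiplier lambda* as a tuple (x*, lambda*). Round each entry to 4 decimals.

Form the Lagrangian:
  L(x, lambda) = (1/2) x^T Q x + c^T x + lambda^T (A x - b)
Stationarity (grad_x L = 0): Q x + c + A^T lambda = 0.
Primal feasibility: A x = b.

This gives the KKT block system:
  [ Q   A^T ] [ x     ]   [-c ]
  [ A    0  ] [ lambda ] = [ b ]

Solving the linear system:
  x*      = (-1.6796, -0.9612)
  lambda* = (-3.9709)
  f(x*)   = 16.7136

x* = (-1.6796, -0.9612), lambda* = (-3.9709)


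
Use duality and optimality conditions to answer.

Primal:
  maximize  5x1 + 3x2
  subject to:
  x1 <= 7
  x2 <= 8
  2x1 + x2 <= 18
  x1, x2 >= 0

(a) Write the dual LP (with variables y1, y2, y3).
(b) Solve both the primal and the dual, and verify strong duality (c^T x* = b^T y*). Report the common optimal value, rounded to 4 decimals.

The standard primal-dual pair for 'max c^T x s.t. A x <= b, x >= 0' is:
  Dual:  min b^T y  s.t.  A^T y >= c,  y >= 0.

So the dual LP is:
  minimize  7y1 + 8y2 + 18y3
  subject to:
    y1 + 2y3 >= 5
    y2 + y3 >= 3
    y1, y2, y3 >= 0

Solving the primal: x* = (5, 8).
  primal value c^T x* = 49.
Solving the dual: y* = (0, 0.5, 2.5).
  dual value b^T y* = 49.
Strong duality: c^T x* = b^T y*. Confirmed.

49


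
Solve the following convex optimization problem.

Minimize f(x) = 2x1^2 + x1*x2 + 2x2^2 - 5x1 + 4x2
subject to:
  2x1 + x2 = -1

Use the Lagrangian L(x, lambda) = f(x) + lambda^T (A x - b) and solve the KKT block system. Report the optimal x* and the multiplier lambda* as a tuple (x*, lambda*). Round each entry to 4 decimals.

Form the Lagrangian:
  L(x, lambda) = (1/2) x^T Q x + c^T x + lambda^T (A x - b)
Stationarity (grad_x L = 0): Q x + c + A^T lambda = 0.
Primal feasibility: A x = b.

This gives the KKT block system:
  [ Q   A^T ] [ x     ]   [-c ]
  [ A    0  ] [ lambda ] = [ b ]

Solving the linear system:
  x*      = (0.375, -1.75)
  lambda* = (2.625)
  f(x*)   = -3.125

x* = (0.375, -1.75), lambda* = (2.625)


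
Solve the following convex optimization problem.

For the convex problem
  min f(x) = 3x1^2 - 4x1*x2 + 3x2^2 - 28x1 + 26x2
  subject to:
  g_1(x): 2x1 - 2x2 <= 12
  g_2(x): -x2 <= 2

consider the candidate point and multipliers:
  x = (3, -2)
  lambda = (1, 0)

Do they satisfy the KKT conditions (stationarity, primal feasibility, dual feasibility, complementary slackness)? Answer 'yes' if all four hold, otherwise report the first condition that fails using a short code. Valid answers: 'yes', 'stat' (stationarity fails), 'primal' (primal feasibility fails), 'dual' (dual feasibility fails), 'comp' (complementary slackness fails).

Gradient of f: grad f(x) = Q x + c = (-2, 2)
Constraint values g_i(x) = a_i^T x - b_i:
  g_1((3, -2)) = -2
  g_2((3, -2)) = 0
Stationarity residual: grad f(x) + sum_i lambda_i a_i = (0, 0)
  -> stationarity OK
Primal feasibility (all g_i <= 0): OK
Dual feasibility (all lambda_i >= 0): OK
Complementary slackness (lambda_i * g_i(x) = 0 for all i): FAILS

Verdict: the first failing condition is complementary_slackness -> comp.

comp


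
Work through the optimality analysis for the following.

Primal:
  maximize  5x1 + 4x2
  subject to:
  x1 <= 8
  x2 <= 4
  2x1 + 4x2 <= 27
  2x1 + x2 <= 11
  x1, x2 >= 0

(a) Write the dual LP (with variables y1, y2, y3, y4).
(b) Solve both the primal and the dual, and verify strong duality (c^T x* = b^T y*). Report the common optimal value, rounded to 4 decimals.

The standard primal-dual pair for 'max c^T x s.t. A x <= b, x >= 0' is:
  Dual:  min b^T y  s.t.  A^T y >= c,  y >= 0.

So the dual LP is:
  minimize  8y1 + 4y2 + 27y3 + 11y4
  subject to:
    y1 + 2y3 + 2y4 >= 5
    y2 + 4y3 + y4 >= 4
    y1, y2, y3, y4 >= 0

Solving the primal: x* = (3.5, 4).
  primal value c^T x* = 33.5.
Solving the dual: y* = (0, 1.5, 0, 2.5).
  dual value b^T y* = 33.5.
Strong duality: c^T x* = b^T y*. Confirmed.

33.5


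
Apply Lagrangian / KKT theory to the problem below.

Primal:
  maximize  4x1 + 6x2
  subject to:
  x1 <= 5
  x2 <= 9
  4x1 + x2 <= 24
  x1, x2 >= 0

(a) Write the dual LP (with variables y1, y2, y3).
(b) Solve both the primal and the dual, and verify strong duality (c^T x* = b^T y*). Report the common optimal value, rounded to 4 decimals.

The standard primal-dual pair for 'max c^T x s.t. A x <= b, x >= 0' is:
  Dual:  min b^T y  s.t.  A^T y >= c,  y >= 0.

So the dual LP is:
  minimize  5y1 + 9y2 + 24y3
  subject to:
    y1 + 4y3 >= 4
    y2 + y3 >= 6
    y1, y2, y3 >= 0

Solving the primal: x* = (3.75, 9).
  primal value c^T x* = 69.
Solving the dual: y* = (0, 5, 1).
  dual value b^T y* = 69.
Strong duality: c^T x* = b^T y*. Confirmed.

69


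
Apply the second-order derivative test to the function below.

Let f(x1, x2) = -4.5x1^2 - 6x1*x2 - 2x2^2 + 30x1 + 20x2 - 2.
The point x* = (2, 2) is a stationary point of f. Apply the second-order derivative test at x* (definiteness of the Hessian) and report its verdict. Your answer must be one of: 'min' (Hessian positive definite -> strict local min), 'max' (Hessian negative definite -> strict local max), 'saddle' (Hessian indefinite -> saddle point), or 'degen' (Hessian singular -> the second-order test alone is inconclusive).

Compute the Hessian H = grad^2 f:
  H = [[-9, -6], [-6, -4]]
Verify stationarity: grad f(x*) = H x* + g = (0, 0).
Eigenvalues of H: -13, 0.
H has a zero eigenvalue (singular; negative semidefinite but not definite), so H is neither positive definite, negative definite, nor indefinite. The second-order test alone is inconclusive -> degen.
(Indeed, f is constant along the null direction of H through x*, so x* is not a strict local extremum.)

degen


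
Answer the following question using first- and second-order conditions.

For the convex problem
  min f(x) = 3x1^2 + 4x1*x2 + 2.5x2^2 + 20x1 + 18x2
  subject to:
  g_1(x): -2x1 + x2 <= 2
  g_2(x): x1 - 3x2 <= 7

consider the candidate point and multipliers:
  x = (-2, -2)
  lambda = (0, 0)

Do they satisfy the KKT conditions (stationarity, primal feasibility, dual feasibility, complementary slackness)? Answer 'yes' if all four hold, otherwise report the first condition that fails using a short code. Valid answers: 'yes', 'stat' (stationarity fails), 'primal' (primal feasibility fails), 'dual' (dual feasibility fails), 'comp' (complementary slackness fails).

Gradient of f: grad f(x) = Q x + c = (0, 0)
Constraint values g_i(x) = a_i^T x - b_i:
  g_1((-2, -2)) = 0
  g_2((-2, -2)) = -3
Stationarity residual: grad f(x) + sum_i lambda_i a_i = (0, 0)
  -> stationarity OK
Primal feasibility (all g_i <= 0): OK
Dual feasibility (all lambda_i >= 0): OK
Complementary slackness (lambda_i * g_i(x) = 0 for all i): OK

Verdict: yes, KKT holds.

yes


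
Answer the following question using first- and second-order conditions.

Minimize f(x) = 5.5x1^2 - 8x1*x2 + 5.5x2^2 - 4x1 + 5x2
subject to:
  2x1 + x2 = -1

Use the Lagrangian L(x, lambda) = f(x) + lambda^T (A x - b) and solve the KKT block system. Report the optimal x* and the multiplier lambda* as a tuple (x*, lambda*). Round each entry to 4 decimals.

Form the Lagrangian:
  L(x, lambda) = (1/2) x^T Q x + c^T x + lambda^T (A x - b)
Stationarity (grad_x L = 0): Q x + c + A^T lambda = 0.
Primal feasibility: A x = b.

This gives the KKT block system:
  [ Q   A^T ] [ x     ]   [-c ]
  [ A    0  ] [ lambda ] = [ b ]

Solving the linear system:
  x*      = (-0.1839, -0.6322)
  lambda* = (0.4828)
  f(x*)   = -0.9713

x* = (-0.1839, -0.6322), lambda* = (0.4828)


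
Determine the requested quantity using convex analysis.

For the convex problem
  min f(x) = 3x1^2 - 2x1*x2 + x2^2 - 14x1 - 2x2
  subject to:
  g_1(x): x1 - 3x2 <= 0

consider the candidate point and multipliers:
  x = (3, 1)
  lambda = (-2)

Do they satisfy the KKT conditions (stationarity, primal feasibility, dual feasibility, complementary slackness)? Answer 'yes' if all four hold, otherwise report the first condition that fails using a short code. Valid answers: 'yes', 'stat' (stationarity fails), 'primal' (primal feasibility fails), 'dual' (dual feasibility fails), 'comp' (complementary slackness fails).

Gradient of f: grad f(x) = Q x + c = (2, -6)
Constraint values g_i(x) = a_i^T x - b_i:
  g_1((3, 1)) = 0
Stationarity residual: grad f(x) + sum_i lambda_i a_i = (0, 0)
  -> stationarity OK
Primal feasibility (all g_i <= 0): OK
Dual feasibility (all lambda_i >= 0): FAILS
Complementary slackness (lambda_i * g_i(x) = 0 for all i): OK

Verdict: the first failing condition is dual_feasibility -> dual.

dual


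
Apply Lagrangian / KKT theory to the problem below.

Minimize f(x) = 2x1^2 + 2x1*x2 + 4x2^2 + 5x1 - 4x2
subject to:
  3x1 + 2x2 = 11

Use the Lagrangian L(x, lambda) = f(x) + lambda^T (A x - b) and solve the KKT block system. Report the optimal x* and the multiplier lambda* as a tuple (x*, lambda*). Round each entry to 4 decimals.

Form the Lagrangian:
  L(x, lambda) = (1/2) x^T Q x + c^T x + lambda^T (A x - b)
Stationarity (grad_x L = 0): Q x + c + A^T lambda = 0.
Primal feasibility: A x = b.

This gives the KKT block system:
  [ Q   A^T ] [ x     ]   [-c ]
  [ A    0  ] [ lambda ] = [ b ]

Solving the linear system:
  x*      = (2.75, 1.375)
  lambda* = (-6.25)
  f(x*)   = 38.5

x* = (2.75, 1.375), lambda* = (-6.25)


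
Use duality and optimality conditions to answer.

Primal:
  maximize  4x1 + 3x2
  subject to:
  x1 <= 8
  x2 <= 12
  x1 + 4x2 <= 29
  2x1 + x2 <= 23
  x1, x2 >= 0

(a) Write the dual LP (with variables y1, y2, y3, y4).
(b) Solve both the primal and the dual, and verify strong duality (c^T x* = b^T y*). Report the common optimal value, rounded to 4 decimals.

The standard primal-dual pair for 'max c^T x s.t. A x <= b, x >= 0' is:
  Dual:  min b^T y  s.t.  A^T y >= c,  y >= 0.

So the dual LP is:
  minimize  8y1 + 12y2 + 29y3 + 23y4
  subject to:
    y1 + y3 + 2y4 >= 4
    y2 + 4y3 + y4 >= 3
    y1, y2, y3, y4 >= 0

Solving the primal: x* = (8, 5.25).
  primal value c^T x* = 47.75.
Solving the dual: y* = (3.25, 0, 0.75, 0).
  dual value b^T y* = 47.75.
Strong duality: c^T x* = b^T y*. Confirmed.

47.75


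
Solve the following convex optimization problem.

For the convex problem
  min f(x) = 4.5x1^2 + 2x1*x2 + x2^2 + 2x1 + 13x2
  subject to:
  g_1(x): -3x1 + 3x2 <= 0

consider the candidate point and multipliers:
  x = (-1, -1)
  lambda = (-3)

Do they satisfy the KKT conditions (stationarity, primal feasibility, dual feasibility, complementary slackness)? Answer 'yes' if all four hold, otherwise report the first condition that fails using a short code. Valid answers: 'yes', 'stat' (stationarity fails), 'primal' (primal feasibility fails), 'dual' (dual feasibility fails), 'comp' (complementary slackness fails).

Gradient of f: grad f(x) = Q x + c = (-9, 9)
Constraint values g_i(x) = a_i^T x - b_i:
  g_1((-1, -1)) = 0
Stationarity residual: grad f(x) + sum_i lambda_i a_i = (0, 0)
  -> stationarity OK
Primal feasibility (all g_i <= 0): OK
Dual feasibility (all lambda_i >= 0): FAILS
Complementary slackness (lambda_i * g_i(x) = 0 for all i): OK

Verdict: the first failing condition is dual_feasibility -> dual.

dual


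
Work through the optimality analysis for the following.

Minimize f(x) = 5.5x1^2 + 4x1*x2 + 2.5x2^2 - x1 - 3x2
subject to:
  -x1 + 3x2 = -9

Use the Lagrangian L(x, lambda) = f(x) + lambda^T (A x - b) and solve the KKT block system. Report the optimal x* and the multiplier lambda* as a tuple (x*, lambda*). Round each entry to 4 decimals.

Form the Lagrangian:
  L(x, lambda) = (1/2) x^T Q x + c^T x + lambda^T (A x - b)
Stationarity (grad_x L = 0): Q x + c + A^T lambda = 0.
Primal feasibility: A x = b.

This gives the KKT block system:
  [ Q   A^T ] [ x     ]   [-c ]
  [ A    0  ] [ lambda ] = [ b ]

Solving the linear system:
  x*      = (1.3359, -2.5547)
  lambda* = (3.4766)
  f(x*)   = 18.8086

x* = (1.3359, -2.5547), lambda* = (3.4766)


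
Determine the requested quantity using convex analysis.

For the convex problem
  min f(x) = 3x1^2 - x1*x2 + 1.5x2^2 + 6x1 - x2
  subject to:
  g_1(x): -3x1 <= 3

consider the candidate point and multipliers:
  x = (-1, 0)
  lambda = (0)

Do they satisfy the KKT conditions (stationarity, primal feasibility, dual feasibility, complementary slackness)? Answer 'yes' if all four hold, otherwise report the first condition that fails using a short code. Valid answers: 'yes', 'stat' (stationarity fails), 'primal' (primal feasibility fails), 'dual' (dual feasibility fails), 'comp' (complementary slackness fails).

Gradient of f: grad f(x) = Q x + c = (0, 0)
Constraint values g_i(x) = a_i^T x - b_i:
  g_1((-1, 0)) = 0
Stationarity residual: grad f(x) + sum_i lambda_i a_i = (0, 0)
  -> stationarity OK
Primal feasibility (all g_i <= 0): OK
Dual feasibility (all lambda_i >= 0): OK
Complementary slackness (lambda_i * g_i(x) = 0 for all i): OK

Verdict: yes, KKT holds.

yes


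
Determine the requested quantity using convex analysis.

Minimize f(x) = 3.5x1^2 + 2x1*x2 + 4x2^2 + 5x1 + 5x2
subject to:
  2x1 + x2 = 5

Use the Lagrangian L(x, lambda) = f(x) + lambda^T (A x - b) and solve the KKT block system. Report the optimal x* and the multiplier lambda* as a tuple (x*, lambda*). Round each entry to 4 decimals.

Form the Lagrangian:
  L(x, lambda) = (1/2) x^T Q x + c^T x + lambda^T (A x - b)
Stationarity (grad_x L = 0): Q x + c + A^T lambda = 0.
Primal feasibility: A x = b.

This gives the KKT block system:
  [ Q   A^T ] [ x     ]   [-c ]
  [ A    0  ] [ lambda ] = [ b ]

Solving the linear system:
  x*      = (2.4194, 0.1613)
  lambda* = (-11.129)
  f(x*)   = 34.2742

x* = (2.4194, 0.1613), lambda* = (-11.129)


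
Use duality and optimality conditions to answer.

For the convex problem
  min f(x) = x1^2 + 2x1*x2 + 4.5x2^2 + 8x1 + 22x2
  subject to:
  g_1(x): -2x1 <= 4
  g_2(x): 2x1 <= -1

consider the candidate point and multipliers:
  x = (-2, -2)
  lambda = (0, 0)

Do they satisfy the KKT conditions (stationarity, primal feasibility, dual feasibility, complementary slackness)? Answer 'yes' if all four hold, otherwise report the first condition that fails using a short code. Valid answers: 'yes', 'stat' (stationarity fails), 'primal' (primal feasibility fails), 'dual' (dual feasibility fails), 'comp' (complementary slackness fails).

Gradient of f: grad f(x) = Q x + c = (0, 0)
Constraint values g_i(x) = a_i^T x - b_i:
  g_1((-2, -2)) = 0
  g_2((-2, -2)) = -3
Stationarity residual: grad f(x) + sum_i lambda_i a_i = (0, 0)
  -> stationarity OK
Primal feasibility (all g_i <= 0): OK
Dual feasibility (all lambda_i >= 0): OK
Complementary slackness (lambda_i * g_i(x) = 0 for all i): OK

Verdict: yes, KKT holds.

yes


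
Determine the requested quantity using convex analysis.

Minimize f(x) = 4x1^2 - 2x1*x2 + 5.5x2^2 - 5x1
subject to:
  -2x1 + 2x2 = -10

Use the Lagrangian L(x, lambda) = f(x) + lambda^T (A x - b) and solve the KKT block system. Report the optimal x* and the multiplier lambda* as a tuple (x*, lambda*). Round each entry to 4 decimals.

Form the Lagrangian:
  L(x, lambda) = (1/2) x^T Q x + c^T x + lambda^T (A x - b)
Stationarity (grad_x L = 0): Q x + c + A^T lambda = 0.
Primal feasibility: A x = b.

This gives the KKT block system:
  [ Q   A^T ] [ x     ]   [-c ]
  [ A    0  ] [ lambda ] = [ b ]

Solving the linear system:
  x*      = (3.3333, -1.6667)
  lambda* = (12.5)
  f(x*)   = 54.1667

x* = (3.3333, -1.6667), lambda* = (12.5)


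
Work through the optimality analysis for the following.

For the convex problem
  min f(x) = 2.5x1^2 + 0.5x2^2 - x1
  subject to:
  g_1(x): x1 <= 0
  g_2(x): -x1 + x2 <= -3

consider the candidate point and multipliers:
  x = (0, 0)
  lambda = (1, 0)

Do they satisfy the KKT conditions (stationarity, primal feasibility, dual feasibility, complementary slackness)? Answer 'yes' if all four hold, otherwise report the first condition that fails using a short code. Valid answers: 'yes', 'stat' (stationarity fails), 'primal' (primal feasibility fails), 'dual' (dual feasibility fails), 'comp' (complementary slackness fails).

Gradient of f: grad f(x) = Q x + c = (-1, 0)
Constraint values g_i(x) = a_i^T x - b_i:
  g_1((0, 0)) = 0
  g_2((0, 0)) = 3
Stationarity residual: grad f(x) + sum_i lambda_i a_i = (0, 0)
  -> stationarity OK
Primal feasibility (all g_i <= 0): FAILS
Dual feasibility (all lambda_i >= 0): OK
Complementary slackness (lambda_i * g_i(x) = 0 for all i): OK

Verdict: the first failing condition is primal_feasibility -> primal.

primal


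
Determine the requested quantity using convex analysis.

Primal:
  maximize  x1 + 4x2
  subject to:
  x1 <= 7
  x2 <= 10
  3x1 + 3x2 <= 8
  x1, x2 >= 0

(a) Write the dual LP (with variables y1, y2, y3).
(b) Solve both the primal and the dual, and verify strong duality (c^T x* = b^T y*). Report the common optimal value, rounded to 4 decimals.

The standard primal-dual pair for 'max c^T x s.t. A x <= b, x >= 0' is:
  Dual:  min b^T y  s.t.  A^T y >= c,  y >= 0.

So the dual LP is:
  minimize  7y1 + 10y2 + 8y3
  subject to:
    y1 + 3y3 >= 1
    y2 + 3y3 >= 4
    y1, y2, y3 >= 0

Solving the primal: x* = (0, 2.6667).
  primal value c^T x* = 10.6667.
Solving the dual: y* = (0, 0, 1.3333).
  dual value b^T y* = 10.6667.
Strong duality: c^T x* = b^T y*. Confirmed.

10.6667


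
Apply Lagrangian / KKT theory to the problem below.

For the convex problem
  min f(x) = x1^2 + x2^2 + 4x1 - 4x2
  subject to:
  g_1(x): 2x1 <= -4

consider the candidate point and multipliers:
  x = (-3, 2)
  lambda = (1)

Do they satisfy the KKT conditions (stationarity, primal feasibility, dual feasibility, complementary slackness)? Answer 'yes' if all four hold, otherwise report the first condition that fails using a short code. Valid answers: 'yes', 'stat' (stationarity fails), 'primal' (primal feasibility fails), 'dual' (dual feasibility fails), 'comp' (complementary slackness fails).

Gradient of f: grad f(x) = Q x + c = (-2, 0)
Constraint values g_i(x) = a_i^T x - b_i:
  g_1((-3, 2)) = -2
Stationarity residual: grad f(x) + sum_i lambda_i a_i = (0, 0)
  -> stationarity OK
Primal feasibility (all g_i <= 0): OK
Dual feasibility (all lambda_i >= 0): OK
Complementary slackness (lambda_i * g_i(x) = 0 for all i): FAILS

Verdict: the first failing condition is complementary_slackness -> comp.

comp


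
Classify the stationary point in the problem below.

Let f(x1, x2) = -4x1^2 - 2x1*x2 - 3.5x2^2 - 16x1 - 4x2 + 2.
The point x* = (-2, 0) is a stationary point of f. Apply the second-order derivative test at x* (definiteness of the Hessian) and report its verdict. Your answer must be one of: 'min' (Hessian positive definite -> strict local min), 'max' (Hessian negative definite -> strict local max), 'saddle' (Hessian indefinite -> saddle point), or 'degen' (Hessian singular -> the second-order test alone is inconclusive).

Compute the Hessian H = grad^2 f:
  H = [[-8, -2], [-2, -7]]
Verify stationarity: grad f(x*) = H x* + g = (0, 0).
Eigenvalues of H: -9.5616, -5.4384.
Both eigenvalues < 0, so H is negative definite -> x* is a strict local max.

max


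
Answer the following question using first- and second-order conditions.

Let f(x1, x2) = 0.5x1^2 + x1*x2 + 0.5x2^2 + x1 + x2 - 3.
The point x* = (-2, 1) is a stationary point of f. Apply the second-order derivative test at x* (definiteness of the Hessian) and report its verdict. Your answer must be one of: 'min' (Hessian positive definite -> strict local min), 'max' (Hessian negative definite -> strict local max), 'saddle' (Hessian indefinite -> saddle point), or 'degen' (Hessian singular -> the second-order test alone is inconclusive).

Compute the Hessian H = grad^2 f:
  H = [[1, 1], [1, 1]]
Verify stationarity: grad f(x*) = H x* + g = (0, 0).
Eigenvalues of H: 0, 2.
H has a zero eigenvalue (singular; positive semidefinite but not definite), so H is neither positive definite, negative definite, nor indefinite. The second-order test alone is inconclusive -> degen.
(Indeed, f is constant along the null direction of H through x*, so x* is not a strict local extremum.)

degen


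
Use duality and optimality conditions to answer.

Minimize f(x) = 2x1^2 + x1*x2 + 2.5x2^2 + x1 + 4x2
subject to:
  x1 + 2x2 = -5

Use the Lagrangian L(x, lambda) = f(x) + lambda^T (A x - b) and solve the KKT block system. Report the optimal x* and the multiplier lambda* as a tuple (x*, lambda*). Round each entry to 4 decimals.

Form the Lagrangian:
  L(x, lambda) = (1/2) x^T Q x + c^T x + lambda^T (A x - b)
Stationarity (grad_x L = 0): Q x + c + A^T lambda = 0.
Primal feasibility: A x = b.

This gives the KKT block system:
  [ Q   A^T ] [ x     ]   [-c ]
  [ A    0  ] [ lambda ] = [ b ]

Solving the linear system:
  x*      = (-0.6471, -2.1765)
  lambda* = (3.7647)
  f(x*)   = 4.7353

x* = (-0.6471, -2.1765), lambda* = (3.7647)


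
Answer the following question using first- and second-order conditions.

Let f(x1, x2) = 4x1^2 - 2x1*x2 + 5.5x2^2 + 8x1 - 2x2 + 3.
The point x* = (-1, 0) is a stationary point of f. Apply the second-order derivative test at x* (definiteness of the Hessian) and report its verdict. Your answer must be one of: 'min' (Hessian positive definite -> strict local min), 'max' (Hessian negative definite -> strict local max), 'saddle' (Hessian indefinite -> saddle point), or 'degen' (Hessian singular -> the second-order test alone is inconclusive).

Compute the Hessian H = grad^2 f:
  H = [[8, -2], [-2, 11]]
Verify stationarity: grad f(x*) = H x* + g = (0, 0).
Eigenvalues of H: 7, 12.
Both eigenvalues > 0, so H is positive definite -> x* is a strict local min.

min


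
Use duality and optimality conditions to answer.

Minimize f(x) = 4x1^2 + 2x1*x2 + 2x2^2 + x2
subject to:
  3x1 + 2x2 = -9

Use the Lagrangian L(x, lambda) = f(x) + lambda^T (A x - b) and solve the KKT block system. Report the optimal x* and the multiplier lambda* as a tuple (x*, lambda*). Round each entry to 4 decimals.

Form the Lagrangian:
  L(x, lambda) = (1/2) x^T Q x + c^T x + lambda^T (A x - b)
Stationarity (grad_x L = 0): Q x + c + A^T lambda = 0.
Primal feasibility: A x = b.

This gives the KKT block system:
  [ Q   A^T ] [ x     ]   [-c ]
  [ A    0  ] [ lambda ] = [ b ]

Solving the linear system:
  x*      = (-1.5, -2.25)
  lambda* = (5.5)
  f(x*)   = 23.625

x* = (-1.5, -2.25), lambda* = (5.5)


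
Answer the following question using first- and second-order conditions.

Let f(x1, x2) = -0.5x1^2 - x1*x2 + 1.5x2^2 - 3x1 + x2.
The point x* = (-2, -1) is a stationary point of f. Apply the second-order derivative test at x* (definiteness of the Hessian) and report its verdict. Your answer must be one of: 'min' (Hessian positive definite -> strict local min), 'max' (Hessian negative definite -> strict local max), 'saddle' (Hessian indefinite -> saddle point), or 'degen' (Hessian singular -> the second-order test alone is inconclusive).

Compute the Hessian H = grad^2 f:
  H = [[-1, -1], [-1, 3]]
Verify stationarity: grad f(x*) = H x* + g = (0, 0).
Eigenvalues of H: -1.2361, 3.2361.
Eigenvalues have mixed signs, so H is indefinite -> x* is a saddle point.

saddle


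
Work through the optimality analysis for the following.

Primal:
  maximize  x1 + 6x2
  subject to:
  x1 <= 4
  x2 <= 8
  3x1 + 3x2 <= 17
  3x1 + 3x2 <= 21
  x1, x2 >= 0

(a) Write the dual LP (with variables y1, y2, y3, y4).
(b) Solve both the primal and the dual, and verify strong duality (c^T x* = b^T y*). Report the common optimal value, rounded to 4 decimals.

The standard primal-dual pair for 'max c^T x s.t. A x <= b, x >= 0' is:
  Dual:  min b^T y  s.t.  A^T y >= c,  y >= 0.

So the dual LP is:
  minimize  4y1 + 8y2 + 17y3 + 21y4
  subject to:
    y1 + 3y3 + 3y4 >= 1
    y2 + 3y3 + 3y4 >= 6
    y1, y2, y3, y4 >= 0

Solving the primal: x* = (0, 5.6667).
  primal value c^T x* = 34.
Solving the dual: y* = (0, 0, 2, 0).
  dual value b^T y* = 34.
Strong duality: c^T x* = b^T y*. Confirmed.

34


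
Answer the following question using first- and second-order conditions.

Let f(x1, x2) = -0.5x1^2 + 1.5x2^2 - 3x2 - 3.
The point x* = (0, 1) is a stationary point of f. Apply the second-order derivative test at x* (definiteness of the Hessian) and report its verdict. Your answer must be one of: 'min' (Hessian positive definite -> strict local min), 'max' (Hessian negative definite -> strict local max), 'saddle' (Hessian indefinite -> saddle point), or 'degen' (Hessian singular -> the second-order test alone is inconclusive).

Compute the Hessian H = grad^2 f:
  H = [[-1, 0], [0, 3]]
Verify stationarity: grad f(x*) = H x* + g = (0, 0).
Eigenvalues of H: -1, 3.
Eigenvalues have mixed signs, so H is indefinite -> x* is a saddle point.

saddle


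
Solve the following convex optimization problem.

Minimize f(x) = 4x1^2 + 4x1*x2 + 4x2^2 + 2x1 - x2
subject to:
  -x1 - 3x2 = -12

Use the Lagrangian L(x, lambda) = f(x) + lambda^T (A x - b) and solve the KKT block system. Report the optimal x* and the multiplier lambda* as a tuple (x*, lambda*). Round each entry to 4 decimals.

Form the Lagrangian:
  L(x, lambda) = (1/2) x^T Q x + c^T x + lambda^T (A x - b)
Stationarity (grad_x L = 0): Q x + c + A^T lambda = 0.
Primal feasibility: A x = b.

This gives the KKT block system:
  [ Q   A^T ] [ x     ]   [-c ]
  [ A    0  ] [ lambda ] = [ b ]

Solving the linear system:
  x*      = (-1.2321, 4.4107)
  lambda* = (9.7857)
  f(x*)   = 55.2768

x* = (-1.2321, 4.4107), lambda* = (9.7857)


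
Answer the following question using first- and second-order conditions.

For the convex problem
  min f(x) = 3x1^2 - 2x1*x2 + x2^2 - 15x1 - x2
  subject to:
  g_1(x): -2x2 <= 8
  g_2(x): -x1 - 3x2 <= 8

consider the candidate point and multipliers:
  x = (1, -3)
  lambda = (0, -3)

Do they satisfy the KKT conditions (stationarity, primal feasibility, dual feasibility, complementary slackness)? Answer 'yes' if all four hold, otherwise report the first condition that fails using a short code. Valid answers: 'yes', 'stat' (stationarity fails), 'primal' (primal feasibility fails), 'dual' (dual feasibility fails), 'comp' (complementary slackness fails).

Gradient of f: grad f(x) = Q x + c = (-3, -9)
Constraint values g_i(x) = a_i^T x - b_i:
  g_1((1, -3)) = -2
  g_2((1, -3)) = 0
Stationarity residual: grad f(x) + sum_i lambda_i a_i = (0, 0)
  -> stationarity OK
Primal feasibility (all g_i <= 0): OK
Dual feasibility (all lambda_i >= 0): FAILS
Complementary slackness (lambda_i * g_i(x) = 0 for all i): OK

Verdict: the first failing condition is dual_feasibility -> dual.

dual


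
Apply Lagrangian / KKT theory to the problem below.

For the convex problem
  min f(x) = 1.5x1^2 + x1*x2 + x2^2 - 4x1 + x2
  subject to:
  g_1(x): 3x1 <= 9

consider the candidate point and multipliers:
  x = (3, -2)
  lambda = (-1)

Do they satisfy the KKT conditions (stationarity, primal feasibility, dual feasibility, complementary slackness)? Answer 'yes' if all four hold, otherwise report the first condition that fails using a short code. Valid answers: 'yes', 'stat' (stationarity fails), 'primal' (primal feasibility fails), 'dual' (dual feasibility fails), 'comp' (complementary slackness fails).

Gradient of f: grad f(x) = Q x + c = (3, 0)
Constraint values g_i(x) = a_i^T x - b_i:
  g_1((3, -2)) = 0
Stationarity residual: grad f(x) + sum_i lambda_i a_i = (0, 0)
  -> stationarity OK
Primal feasibility (all g_i <= 0): OK
Dual feasibility (all lambda_i >= 0): FAILS
Complementary slackness (lambda_i * g_i(x) = 0 for all i): OK

Verdict: the first failing condition is dual_feasibility -> dual.

dual


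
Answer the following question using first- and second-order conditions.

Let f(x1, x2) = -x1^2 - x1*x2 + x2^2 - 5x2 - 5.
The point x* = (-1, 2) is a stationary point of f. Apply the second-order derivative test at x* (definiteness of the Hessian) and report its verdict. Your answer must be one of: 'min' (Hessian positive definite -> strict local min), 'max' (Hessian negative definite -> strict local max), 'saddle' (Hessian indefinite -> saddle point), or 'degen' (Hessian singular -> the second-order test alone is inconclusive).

Compute the Hessian H = grad^2 f:
  H = [[-2, -1], [-1, 2]]
Verify stationarity: grad f(x*) = H x* + g = (0, 0).
Eigenvalues of H: -2.2361, 2.2361.
Eigenvalues have mixed signs, so H is indefinite -> x* is a saddle point.

saddle


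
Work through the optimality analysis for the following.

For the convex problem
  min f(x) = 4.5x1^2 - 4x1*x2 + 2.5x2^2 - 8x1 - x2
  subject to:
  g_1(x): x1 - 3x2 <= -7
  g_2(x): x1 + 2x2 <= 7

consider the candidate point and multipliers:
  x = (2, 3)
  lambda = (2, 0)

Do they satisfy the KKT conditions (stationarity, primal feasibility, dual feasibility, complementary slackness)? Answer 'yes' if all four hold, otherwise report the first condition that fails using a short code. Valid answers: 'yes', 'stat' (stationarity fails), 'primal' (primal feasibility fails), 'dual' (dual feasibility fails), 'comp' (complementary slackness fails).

Gradient of f: grad f(x) = Q x + c = (-2, 6)
Constraint values g_i(x) = a_i^T x - b_i:
  g_1((2, 3)) = 0
  g_2((2, 3)) = 1
Stationarity residual: grad f(x) + sum_i lambda_i a_i = (0, 0)
  -> stationarity OK
Primal feasibility (all g_i <= 0): FAILS
Dual feasibility (all lambda_i >= 0): OK
Complementary slackness (lambda_i * g_i(x) = 0 for all i): OK

Verdict: the first failing condition is primal_feasibility -> primal.

primal


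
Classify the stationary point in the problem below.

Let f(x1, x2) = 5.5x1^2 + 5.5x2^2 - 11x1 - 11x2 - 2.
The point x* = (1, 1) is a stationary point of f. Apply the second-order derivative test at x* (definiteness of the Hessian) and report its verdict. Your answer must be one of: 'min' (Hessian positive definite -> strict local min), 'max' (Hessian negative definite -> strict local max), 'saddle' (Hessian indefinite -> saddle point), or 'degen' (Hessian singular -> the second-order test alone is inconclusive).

Compute the Hessian H = grad^2 f:
  H = [[11, 0], [0, 11]]
Verify stationarity: grad f(x*) = H x* + g = (0, 0).
Eigenvalues of H: 11, 11.
Both eigenvalues > 0, so H is positive definite -> x* is a strict local min.

min


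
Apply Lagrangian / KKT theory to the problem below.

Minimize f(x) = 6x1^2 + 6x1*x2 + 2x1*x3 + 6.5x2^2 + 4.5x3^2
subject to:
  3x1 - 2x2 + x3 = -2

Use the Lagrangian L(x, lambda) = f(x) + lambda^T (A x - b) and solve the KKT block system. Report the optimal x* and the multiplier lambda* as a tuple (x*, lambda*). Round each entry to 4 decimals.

Form the Lagrangian:
  L(x, lambda) = (1/2) x^T Q x + c^T x + lambda^T (A x - b)
Stationarity (grad_x L = 0): Q x + c + A^T lambda = 0.
Primal feasibility: A x = b.

This gives the KKT block system:
  [ Q   A^T ] [ x     ]   [-c ]
  [ A    0  ] [ lambda ] = [ b ]

Solving the linear system:
  x*      = (-0.426, 0.3522, -0.0177)
  lambda* = (1.0113)
  f(x*)   = 1.0113

x* = (-0.426, 0.3522, -0.0177), lambda* = (1.0113)
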